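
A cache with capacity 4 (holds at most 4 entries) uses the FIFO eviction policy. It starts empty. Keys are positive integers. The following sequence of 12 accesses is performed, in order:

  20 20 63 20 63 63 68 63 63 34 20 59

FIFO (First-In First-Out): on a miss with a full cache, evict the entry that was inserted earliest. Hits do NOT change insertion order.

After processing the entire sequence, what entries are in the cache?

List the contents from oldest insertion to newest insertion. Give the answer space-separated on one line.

Answer: 63 68 34 59

Derivation:
FIFO simulation (capacity=4):
  1. access 20: MISS. Cache (old->new): [20]
  2. access 20: HIT. Cache (old->new): [20]
  3. access 63: MISS. Cache (old->new): [20 63]
  4. access 20: HIT. Cache (old->new): [20 63]
  5. access 63: HIT. Cache (old->new): [20 63]
  6. access 63: HIT. Cache (old->new): [20 63]
  7. access 68: MISS. Cache (old->new): [20 63 68]
  8. access 63: HIT. Cache (old->new): [20 63 68]
  9. access 63: HIT. Cache (old->new): [20 63 68]
  10. access 34: MISS. Cache (old->new): [20 63 68 34]
  11. access 20: HIT. Cache (old->new): [20 63 68 34]
  12. access 59: MISS, evict 20. Cache (old->new): [63 68 34 59]
Total: 7 hits, 5 misses, 1 evictions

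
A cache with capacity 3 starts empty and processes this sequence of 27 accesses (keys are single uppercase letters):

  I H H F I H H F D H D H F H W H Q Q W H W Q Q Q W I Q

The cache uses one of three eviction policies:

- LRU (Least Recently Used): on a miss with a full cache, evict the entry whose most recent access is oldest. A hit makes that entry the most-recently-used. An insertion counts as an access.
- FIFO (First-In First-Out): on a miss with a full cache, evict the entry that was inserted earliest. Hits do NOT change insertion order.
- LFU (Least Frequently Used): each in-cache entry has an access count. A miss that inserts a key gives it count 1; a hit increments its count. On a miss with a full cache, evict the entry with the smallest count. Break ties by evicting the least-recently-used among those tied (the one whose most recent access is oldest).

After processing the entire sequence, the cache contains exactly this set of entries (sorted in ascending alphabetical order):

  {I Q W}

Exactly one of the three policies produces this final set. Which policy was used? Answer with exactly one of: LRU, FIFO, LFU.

Simulating under each policy and comparing final sets:
  LRU: final set = {I Q W} -> MATCHES target
  FIFO: final set = {H I Q} -> differs
  LFU: final set = {H I Q} -> differs
Only LRU produces the target set.

Answer: LRU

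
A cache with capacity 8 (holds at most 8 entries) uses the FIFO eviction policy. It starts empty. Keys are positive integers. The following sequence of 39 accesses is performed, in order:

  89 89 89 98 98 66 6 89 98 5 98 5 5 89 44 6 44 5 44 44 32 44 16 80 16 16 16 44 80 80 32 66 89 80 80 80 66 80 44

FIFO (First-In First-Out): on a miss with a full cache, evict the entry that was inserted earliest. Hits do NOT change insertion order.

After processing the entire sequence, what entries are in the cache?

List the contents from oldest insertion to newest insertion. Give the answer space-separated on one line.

FIFO simulation (capacity=8):
  1. access 89: MISS. Cache (old->new): [89]
  2. access 89: HIT. Cache (old->new): [89]
  3. access 89: HIT. Cache (old->new): [89]
  4. access 98: MISS. Cache (old->new): [89 98]
  5. access 98: HIT. Cache (old->new): [89 98]
  6. access 66: MISS. Cache (old->new): [89 98 66]
  7. access 6: MISS. Cache (old->new): [89 98 66 6]
  8. access 89: HIT. Cache (old->new): [89 98 66 6]
  9. access 98: HIT. Cache (old->new): [89 98 66 6]
  10. access 5: MISS. Cache (old->new): [89 98 66 6 5]
  11. access 98: HIT. Cache (old->new): [89 98 66 6 5]
  12. access 5: HIT. Cache (old->new): [89 98 66 6 5]
  13. access 5: HIT. Cache (old->new): [89 98 66 6 5]
  14. access 89: HIT. Cache (old->new): [89 98 66 6 5]
  15. access 44: MISS. Cache (old->new): [89 98 66 6 5 44]
  16. access 6: HIT. Cache (old->new): [89 98 66 6 5 44]
  17. access 44: HIT. Cache (old->new): [89 98 66 6 5 44]
  18. access 5: HIT. Cache (old->new): [89 98 66 6 5 44]
  19. access 44: HIT. Cache (old->new): [89 98 66 6 5 44]
  20. access 44: HIT. Cache (old->new): [89 98 66 6 5 44]
  21. access 32: MISS. Cache (old->new): [89 98 66 6 5 44 32]
  22. access 44: HIT. Cache (old->new): [89 98 66 6 5 44 32]
  23. access 16: MISS. Cache (old->new): [89 98 66 6 5 44 32 16]
  24. access 80: MISS, evict 89. Cache (old->new): [98 66 6 5 44 32 16 80]
  25. access 16: HIT. Cache (old->new): [98 66 6 5 44 32 16 80]
  26. access 16: HIT. Cache (old->new): [98 66 6 5 44 32 16 80]
  27. access 16: HIT. Cache (old->new): [98 66 6 5 44 32 16 80]
  28. access 44: HIT. Cache (old->new): [98 66 6 5 44 32 16 80]
  29. access 80: HIT. Cache (old->new): [98 66 6 5 44 32 16 80]
  30. access 80: HIT. Cache (old->new): [98 66 6 5 44 32 16 80]
  31. access 32: HIT. Cache (old->new): [98 66 6 5 44 32 16 80]
  32. access 66: HIT. Cache (old->new): [98 66 6 5 44 32 16 80]
  33. access 89: MISS, evict 98. Cache (old->new): [66 6 5 44 32 16 80 89]
  34. access 80: HIT. Cache (old->new): [66 6 5 44 32 16 80 89]
  35. access 80: HIT. Cache (old->new): [66 6 5 44 32 16 80 89]
  36. access 80: HIT. Cache (old->new): [66 6 5 44 32 16 80 89]
  37. access 66: HIT. Cache (old->new): [66 6 5 44 32 16 80 89]
  38. access 80: HIT. Cache (old->new): [66 6 5 44 32 16 80 89]
  39. access 44: HIT. Cache (old->new): [66 6 5 44 32 16 80 89]
Total: 29 hits, 10 misses, 2 evictions

Answer: 66 6 5 44 32 16 80 89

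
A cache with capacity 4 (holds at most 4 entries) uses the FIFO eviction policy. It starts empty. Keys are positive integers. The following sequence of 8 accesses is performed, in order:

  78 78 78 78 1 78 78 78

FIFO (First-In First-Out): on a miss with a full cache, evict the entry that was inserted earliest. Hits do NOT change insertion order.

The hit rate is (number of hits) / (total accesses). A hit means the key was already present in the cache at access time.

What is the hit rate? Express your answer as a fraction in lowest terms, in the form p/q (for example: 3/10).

Answer: 3/4

Derivation:
FIFO simulation (capacity=4):
  1. access 78: MISS. Cache (old->new): [78]
  2. access 78: HIT. Cache (old->new): [78]
  3. access 78: HIT. Cache (old->new): [78]
  4. access 78: HIT. Cache (old->new): [78]
  5. access 1: MISS. Cache (old->new): [78 1]
  6. access 78: HIT. Cache (old->new): [78 1]
  7. access 78: HIT. Cache (old->new): [78 1]
  8. access 78: HIT. Cache (old->new): [78 1]
Total: 6 hits, 2 misses, 0 evictions

Hit rate = 6/8 = 3/4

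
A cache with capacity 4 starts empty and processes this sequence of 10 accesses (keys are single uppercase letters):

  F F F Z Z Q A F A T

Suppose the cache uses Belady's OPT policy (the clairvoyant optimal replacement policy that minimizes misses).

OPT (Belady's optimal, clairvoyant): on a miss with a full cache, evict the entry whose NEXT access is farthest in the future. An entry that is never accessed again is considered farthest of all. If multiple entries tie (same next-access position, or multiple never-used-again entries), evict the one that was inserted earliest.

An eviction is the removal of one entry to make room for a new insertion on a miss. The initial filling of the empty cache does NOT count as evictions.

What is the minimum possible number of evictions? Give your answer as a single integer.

Answer: 1

Derivation:
OPT (Belady) simulation (capacity=4):
  1. access F: MISS. Cache: [F]
  2. access F: HIT. Next use of F: step 3. Cache: [F]
  3. access F: HIT. Next use of F: step 8. Cache: [F]
  4. access Z: MISS. Cache: [F Z]
  5. access Z: HIT. Next use of Z: never. Cache: [F Z]
  6. access Q: MISS. Cache: [F Z Q]
  7. access A: MISS. Cache: [F Z Q A]
  8. access F: HIT. Next use of F: never. Cache: [F Z Q A]
  9. access A: HIT. Next use of A: never. Cache: [F Z Q A]
  10. access T: MISS, evict F (next use: never). Cache: [Z Q A T]
Total: 5 hits, 5 misses, 1 evictions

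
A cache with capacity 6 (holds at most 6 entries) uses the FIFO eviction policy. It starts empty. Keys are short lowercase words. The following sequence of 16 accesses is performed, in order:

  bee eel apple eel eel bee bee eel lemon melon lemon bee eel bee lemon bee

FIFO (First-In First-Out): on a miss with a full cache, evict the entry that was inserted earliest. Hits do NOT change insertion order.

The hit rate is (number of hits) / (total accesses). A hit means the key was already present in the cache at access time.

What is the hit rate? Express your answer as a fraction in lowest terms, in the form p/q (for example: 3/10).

Answer: 11/16

Derivation:
FIFO simulation (capacity=6):
  1. access bee: MISS. Cache (old->new): [bee]
  2. access eel: MISS. Cache (old->new): [bee eel]
  3. access apple: MISS. Cache (old->new): [bee eel apple]
  4. access eel: HIT. Cache (old->new): [bee eel apple]
  5. access eel: HIT. Cache (old->new): [bee eel apple]
  6. access bee: HIT. Cache (old->new): [bee eel apple]
  7. access bee: HIT. Cache (old->new): [bee eel apple]
  8. access eel: HIT. Cache (old->new): [bee eel apple]
  9. access lemon: MISS. Cache (old->new): [bee eel apple lemon]
  10. access melon: MISS. Cache (old->new): [bee eel apple lemon melon]
  11. access lemon: HIT. Cache (old->new): [bee eel apple lemon melon]
  12. access bee: HIT. Cache (old->new): [bee eel apple lemon melon]
  13. access eel: HIT. Cache (old->new): [bee eel apple lemon melon]
  14. access bee: HIT. Cache (old->new): [bee eel apple lemon melon]
  15. access lemon: HIT. Cache (old->new): [bee eel apple lemon melon]
  16. access bee: HIT. Cache (old->new): [bee eel apple lemon melon]
Total: 11 hits, 5 misses, 0 evictions

Hit rate = 11/16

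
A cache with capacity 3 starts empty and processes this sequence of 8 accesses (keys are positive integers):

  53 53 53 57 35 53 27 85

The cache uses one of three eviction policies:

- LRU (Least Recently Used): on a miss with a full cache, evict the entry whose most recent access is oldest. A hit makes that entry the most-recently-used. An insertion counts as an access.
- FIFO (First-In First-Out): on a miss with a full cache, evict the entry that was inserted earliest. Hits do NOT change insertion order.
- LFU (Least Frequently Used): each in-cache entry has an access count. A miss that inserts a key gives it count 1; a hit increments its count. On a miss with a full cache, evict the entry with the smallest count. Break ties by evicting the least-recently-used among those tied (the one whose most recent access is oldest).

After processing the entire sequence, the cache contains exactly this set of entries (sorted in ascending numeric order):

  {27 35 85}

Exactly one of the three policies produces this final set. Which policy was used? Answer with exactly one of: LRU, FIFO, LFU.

Answer: FIFO

Derivation:
Simulating under each policy and comparing final sets:
  LRU: final set = {27 53 85} -> differs
  FIFO: final set = {27 35 85} -> MATCHES target
  LFU: final set = {27 53 85} -> differs
Only FIFO produces the target set.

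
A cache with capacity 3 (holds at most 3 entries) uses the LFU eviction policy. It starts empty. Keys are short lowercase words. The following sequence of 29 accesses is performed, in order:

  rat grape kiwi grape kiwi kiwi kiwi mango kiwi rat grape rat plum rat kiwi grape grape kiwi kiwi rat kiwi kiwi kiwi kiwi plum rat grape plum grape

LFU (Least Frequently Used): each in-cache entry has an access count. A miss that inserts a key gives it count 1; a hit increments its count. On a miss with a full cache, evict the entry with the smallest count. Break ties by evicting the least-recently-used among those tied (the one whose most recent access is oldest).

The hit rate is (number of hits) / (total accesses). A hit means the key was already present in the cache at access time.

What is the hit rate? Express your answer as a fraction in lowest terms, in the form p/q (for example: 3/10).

Answer: 19/29

Derivation:
LFU simulation (capacity=3):
  1. access rat: MISS. Cache: [rat(c=1)]
  2. access grape: MISS. Cache: [rat(c=1) grape(c=1)]
  3. access kiwi: MISS. Cache: [rat(c=1) grape(c=1) kiwi(c=1)]
  4. access grape: HIT, count now 2. Cache: [rat(c=1) kiwi(c=1) grape(c=2)]
  5. access kiwi: HIT, count now 2. Cache: [rat(c=1) grape(c=2) kiwi(c=2)]
  6. access kiwi: HIT, count now 3. Cache: [rat(c=1) grape(c=2) kiwi(c=3)]
  7. access kiwi: HIT, count now 4. Cache: [rat(c=1) grape(c=2) kiwi(c=4)]
  8. access mango: MISS, evict rat(c=1). Cache: [mango(c=1) grape(c=2) kiwi(c=4)]
  9. access kiwi: HIT, count now 5. Cache: [mango(c=1) grape(c=2) kiwi(c=5)]
  10. access rat: MISS, evict mango(c=1). Cache: [rat(c=1) grape(c=2) kiwi(c=5)]
  11. access grape: HIT, count now 3. Cache: [rat(c=1) grape(c=3) kiwi(c=5)]
  12. access rat: HIT, count now 2. Cache: [rat(c=2) grape(c=3) kiwi(c=5)]
  13. access plum: MISS, evict rat(c=2). Cache: [plum(c=1) grape(c=3) kiwi(c=5)]
  14. access rat: MISS, evict plum(c=1). Cache: [rat(c=1) grape(c=3) kiwi(c=5)]
  15. access kiwi: HIT, count now 6. Cache: [rat(c=1) grape(c=3) kiwi(c=6)]
  16. access grape: HIT, count now 4. Cache: [rat(c=1) grape(c=4) kiwi(c=6)]
  17. access grape: HIT, count now 5. Cache: [rat(c=1) grape(c=5) kiwi(c=6)]
  18. access kiwi: HIT, count now 7. Cache: [rat(c=1) grape(c=5) kiwi(c=7)]
  19. access kiwi: HIT, count now 8. Cache: [rat(c=1) grape(c=5) kiwi(c=8)]
  20. access rat: HIT, count now 2. Cache: [rat(c=2) grape(c=5) kiwi(c=8)]
  21. access kiwi: HIT, count now 9. Cache: [rat(c=2) grape(c=5) kiwi(c=9)]
  22. access kiwi: HIT, count now 10. Cache: [rat(c=2) grape(c=5) kiwi(c=10)]
  23. access kiwi: HIT, count now 11. Cache: [rat(c=2) grape(c=5) kiwi(c=11)]
  24. access kiwi: HIT, count now 12. Cache: [rat(c=2) grape(c=5) kiwi(c=12)]
  25. access plum: MISS, evict rat(c=2). Cache: [plum(c=1) grape(c=5) kiwi(c=12)]
  26. access rat: MISS, evict plum(c=1). Cache: [rat(c=1) grape(c=5) kiwi(c=12)]
  27. access grape: HIT, count now 6. Cache: [rat(c=1) grape(c=6) kiwi(c=12)]
  28. access plum: MISS, evict rat(c=1). Cache: [plum(c=1) grape(c=6) kiwi(c=12)]
  29. access grape: HIT, count now 7. Cache: [plum(c=1) grape(c=7) kiwi(c=12)]
Total: 19 hits, 10 misses, 7 evictions

Hit rate = 19/29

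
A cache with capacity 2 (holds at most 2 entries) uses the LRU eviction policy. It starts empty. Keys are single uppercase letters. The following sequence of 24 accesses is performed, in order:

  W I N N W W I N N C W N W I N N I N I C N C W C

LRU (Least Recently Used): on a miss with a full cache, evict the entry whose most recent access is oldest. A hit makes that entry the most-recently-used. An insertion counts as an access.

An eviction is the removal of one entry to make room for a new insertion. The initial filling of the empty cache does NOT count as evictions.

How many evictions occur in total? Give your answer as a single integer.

LRU simulation (capacity=2):
  1. access W: MISS. Cache (LRU->MRU): [W]
  2. access I: MISS. Cache (LRU->MRU): [W I]
  3. access N: MISS, evict W. Cache (LRU->MRU): [I N]
  4. access N: HIT. Cache (LRU->MRU): [I N]
  5. access W: MISS, evict I. Cache (LRU->MRU): [N W]
  6. access W: HIT. Cache (LRU->MRU): [N W]
  7. access I: MISS, evict N. Cache (LRU->MRU): [W I]
  8. access N: MISS, evict W. Cache (LRU->MRU): [I N]
  9. access N: HIT. Cache (LRU->MRU): [I N]
  10. access C: MISS, evict I. Cache (LRU->MRU): [N C]
  11. access W: MISS, evict N. Cache (LRU->MRU): [C W]
  12. access N: MISS, evict C. Cache (LRU->MRU): [W N]
  13. access W: HIT. Cache (LRU->MRU): [N W]
  14. access I: MISS, evict N. Cache (LRU->MRU): [W I]
  15. access N: MISS, evict W. Cache (LRU->MRU): [I N]
  16. access N: HIT. Cache (LRU->MRU): [I N]
  17. access I: HIT. Cache (LRU->MRU): [N I]
  18. access N: HIT. Cache (LRU->MRU): [I N]
  19. access I: HIT. Cache (LRU->MRU): [N I]
  20. access C: MISS, evict N. Cache (LRU->MRU): [I C]
  21. access N: MISS, evict I. Cache (LRU->MRU): [C N]
  22. access C: HIT. Cache (LRU->MRU): [N C]
  23. access W: MISS, evict N. Cache (LRU->MRU): [C W]
  24. access C: HIT. Cache (LRU->MRU): [W C]
Total: 10 hits, 14 misses, 12 evictions

Answer: 12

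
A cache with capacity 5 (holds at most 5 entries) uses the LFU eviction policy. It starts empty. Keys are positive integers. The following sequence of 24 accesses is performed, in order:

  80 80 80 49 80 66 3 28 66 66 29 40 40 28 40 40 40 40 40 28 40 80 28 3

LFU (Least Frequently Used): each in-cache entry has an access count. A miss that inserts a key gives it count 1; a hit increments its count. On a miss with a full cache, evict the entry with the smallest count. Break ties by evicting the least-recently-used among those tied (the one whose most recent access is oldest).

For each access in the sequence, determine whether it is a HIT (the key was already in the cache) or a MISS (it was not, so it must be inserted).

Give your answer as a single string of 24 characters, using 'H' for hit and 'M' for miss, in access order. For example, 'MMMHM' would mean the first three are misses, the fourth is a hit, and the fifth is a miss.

Answer: MHHMHMMMHHMMHHHHHHHHHHHM

Derivation:
LFU simulation (capacity=5):
  1. access 80: MISS. Cache: [80(c=1)]
  2. access 80: HIT, count now 2. Cache: [80(c=2)]
  3. access 80: HIT, count now 3. Cache: [80(c=3)]
  4. access 49: MISS. Cache: [49(c=1) 80(c=3)]
  5. access 80: HIT, count now 4. Cache: [49(c=1) 80(c=4)]
  6. access 66: MISS. Cache: [49(c=1) 66(c=1) 80(c=4)]
  7. access 3: MISS. Cache: [49(c=1) 66(c=1) 3(c=1) 80(c=4)]
  8. access 28: MISS. Cache: [49(c=1) 66(c=1) 3(c=1) 28(c=1) 80(c=4)]
  9. access 66: HIT, count now 2. Cache: [49(c=1) 3(c=1) 28(c=1) 66(c=2) 80(c=4)]
  10. access 66: HIT, count now 3. Cache: [49(c=1) 3(c=1) 28(c=1) 66(c=3) 80(c=4)]
  11. access 29: MISS, evict 49(c=1). Cache: [3(c=1) 28(c=1) 29(c=1) 66(c=3) 80(c=4)]
  12. access 40: MISS, evict 3(c=1). Cache: [28(c=1) 29(c=1) 40(c=1) 66(c=3) 80(c=4)]
  13. access 40: HIT, count now 2. Cache: [28(c=1) 29(c=1) 40(c=2) 66(c=3) 80(c=4)]
  14. access 28: HIT, count now 2. Cache: [29(c=1) 40(c=2) 28(c=2) 66(c=3) 80(c=4)]
  15. access 40: HIT, count now 3. Cache: [29(c=1) 28(c=2) 66(c=3) 40(c=3) 80(c=4)]
  16. access 40: HIT, count now 4. Cache: [29(c=1) 28(c=2) 66(c=3) 80(c=4) 40(c=4)]
  17. access 40: HIT, count now 5. Cache: [29(c=1) 28(c=2) 66(c=3) 80(c=4) 40(c=5)]
  18. access 40: HIT, count now 6. Cache: [29(c=1) 28(c=2) 66(c=3) 80(c=4) 40(c=6)]
  19. access 40: HIT, count now 7. Cache: [29(c=1) 28(c=2) 66(c=3) 80(c=4) 40(c=7)]
  20. access 28: HIT, count now 3. Cache: [29(c=1) 66(c=3) 28(c=3) 80(c=4) 40(c=7)]
  21. access 40: HIT, count now 8. Cache: [29(c=1) 66(c=3) 28(c=3) 80(c=4) 40(c=8)]
  22. access 80: HIT, count now 5. Cache: [29(c=1) 66(c=3) 28(c=3) 80(c=5) 40(c=8)]
  23. access 28: HIT, count now 4. Cache: [29(c=1) 66(c=3) 28(c=4) 80(c=5) 40(c=8)]
  24. access 3: MISS, evict 29(c=1). Cache: [3(c=1) 66(c=3) 28(c=4) 80(c=5) 40(c=8)]
Total: 16 hits, 8 misses, 3 evictions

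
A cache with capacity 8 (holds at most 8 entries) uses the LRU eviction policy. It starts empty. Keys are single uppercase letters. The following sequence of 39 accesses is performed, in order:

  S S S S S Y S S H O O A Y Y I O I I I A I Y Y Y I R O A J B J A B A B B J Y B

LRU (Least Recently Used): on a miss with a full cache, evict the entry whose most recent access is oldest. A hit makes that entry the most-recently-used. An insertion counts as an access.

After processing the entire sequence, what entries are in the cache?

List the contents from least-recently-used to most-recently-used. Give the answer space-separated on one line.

LRU simulation (capacity=8):
  1. access S: MISS. Cache (LRU->MRU): [S]
  2. access S: HIT. Cache (LRU->MRU): [S]
  3. access S: HIT. Cache (LRU->MRU): [S]
  4. access S: HIT. Cache (LRU->MRU): [S]
  5. access S: HIT. Cache (LRU->MRU): [S]
  6. access Y: MISS. Cache (LRU->MRU): [S Y]
  7. access S: HIT. Cache (LRU->MRU): [Y S]
  8. access S: HIT. Cache (LRU->MRU): [Y S]
  9. access H: MISS. Cache (LRU->MRU): [Y S H]
  10. access O: MISS. Cache (LRU->MRU): [Y S H O]
  11. access O: HIT. Cache (LRU->MRU): [Y S H O]
  12. access A: MISS. Cache (LRU->MRU): [Y S H O A]
  13. access Y: HIT. Cache (LRU->MRU): [S H O A Y]
  14. access Y: HIT. Cache (LRU->MRU): [S H O A Y]
  15. access I: MISS. Cache (LRU->MRU): [S H O A Y I]
  16. access O: HIT. Cache (LRU->MRU): [S H A Y I O]
  17. access I: HIT. Cache (LRU->MRU): [S H A Y O I]
  18. access I: HIT. Cache (LRU->MRU): [S H A Y O I]
  19. access I: HIT. Cache (LRU->MRU): [S H A Y O I]
  20. access A: HIT. Cache (LRU->MRU): [S H Y O I A]
  21. access I: HIT. Cache (LRU->MRU): [S H Y O A I]
  22. access Y: HIT. Cache (LRU->MRU): [S H O A I Y]
  23. access Y: HIT. Cache (LRU->MRU): [S H O A I Y]
  24. access Y: HIT. Cache (LRU->MRU): [S H O A I Y]
  25. access I: HIT. Cache (LRU->MRU): [S H O A Y I]
  26. access R: MISS. Cache (LRU->MRU): [S H O A Y I R]
  27. access O: HIT. Cache (LRU->MRU): [S H A Y I R O]
  28. access A: HIT. Cache (LRU->MRU): [S H Y I R O A]
  29. access J: MISS. Cache (LRU->MRU): [S H Y I R O A J]
  30. access B: MISS, evict S. Cache (LRU->MRU): [H Y I R O A J B]
  31. access J: HIT. Cache (LRU->MRU): [H Y I R O A B J]
  32. access A: HIT. Cache (LRU->MRU): [H Y I R O B J A]
  33. access B: HIT. Cache (LRU->MRU): [H Y I R O J A B]
  34. access A: HIT. Cache (LRU->MRU): [H Y I R O J B A]
  35. access B: HIT. Cache (LRU->MRU): [H Y I R O J A B]
  36. access B: HIT. Cache (LRU->MRU): [H Y I R O J A B]
  37. access J: HIT. Cache (LRU->MRU): [H Y I R O A B J]
  38. access Y: HIT. Cache (LRU->MRU): [H I R O A B J Y]
  39. access B: HIT. Cache (LRU->MRU): [H I R O A J Y B]
Total: 30 hits, 9 misses, 1 evictions

Answer: H I R O A J Y B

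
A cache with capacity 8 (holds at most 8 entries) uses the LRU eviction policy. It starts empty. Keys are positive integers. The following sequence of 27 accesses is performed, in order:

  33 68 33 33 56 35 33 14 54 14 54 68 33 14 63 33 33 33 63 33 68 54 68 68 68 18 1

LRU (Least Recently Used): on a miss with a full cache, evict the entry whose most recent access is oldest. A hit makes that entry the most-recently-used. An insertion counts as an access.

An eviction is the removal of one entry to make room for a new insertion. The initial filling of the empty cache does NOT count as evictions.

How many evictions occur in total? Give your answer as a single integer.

Answer: 1

Derivation:
LRU simulation (capacity=8):
  1. access 33: MISS. Cache (LRU->MRU): [33]
  2. access 68: MISS. Cache (LRU->MRU): [33 68]
  3. access 33: HIT. Cache (LRU->MRU): [68 33]
  4. access 33: HIT. Cache (LRU->MRU): [68 33]
  5. access 56: MISS. Cache (LRU->MRU): [68 33 56]
  6. access 35: MISS. Cache (LRU->MRU): [68 33 56 35]
  7. access 33: HIT. Cache (LRU->MRU): [68 56 35 33]
  8. access 14: MISS. Cache (LRU->MRU): [68 56 35 33 14]
  9. access 54: MISS. Cache (LRU->MRU): [68 56 35 33 14 54]
  10. access 14: HIT. Cache (LRU->MRU): [68 56 35 33 54 14]
  11. access 54: HIT. Cache (LRU->MRU): [68 56 35 33 14 54]
  12. access 68: HIT. Cache (LRU->MRU): [56 35 33 14 54 68]
  13. access 33: HIT. Cache (LRU->MRU): [56 35 14 54 68 33]
  14. access 14: HIT. Cache (LRU->MRU): [56 35 54 68 33 14]
  15. access 63: MISS. Cache (LRU->MRU): [56 35 54 68 33 14 63]
  16. access 33: HIT. Cache (LRU->MRU): [56 35 54 68 14 63 33]
  17. access 33: HIT. Cache (LRU->MRU): [56 35 54 68 14 63 33]
  18. access 33: HIT. Cache (LRU->MRU): [56 35 54 68 14 63 33]
  19. access 63: HIT. Cache (LRU->MRU): [56 35 54 68 14 33 63]
  20. access 33: HIT. Cache (LRU->MRU): [56 35 54 68 14 63 33]
  21. access 68: HIT. Cache (LRU->MRU): [56 35 54 14 63 33 68]
  22. access 54: HIT. Cache (LRU->MRU): [56 35 14 63 33 68 54]
  23. access 68: HIT. Cache (LRU->MRU): [56 35 14 63 33 54 68]
  24. access 68: HIT. Cache (LRU->MRU): [56 35 14 63 33 54 68]
  25. access 68: HIT. Cache (LRU->MRU): [56 35 14 63 33 54 68]
  26. access 18: MISS. Cache (LRU->MRU): [56 35 14 63 33 54 68 18]
  27. access 1: MISS, evict 56. Cache (LRU->MRU): [35 14 63 33 54 68 18 1]
Total: 18 hits, 9 misses, 1 evictions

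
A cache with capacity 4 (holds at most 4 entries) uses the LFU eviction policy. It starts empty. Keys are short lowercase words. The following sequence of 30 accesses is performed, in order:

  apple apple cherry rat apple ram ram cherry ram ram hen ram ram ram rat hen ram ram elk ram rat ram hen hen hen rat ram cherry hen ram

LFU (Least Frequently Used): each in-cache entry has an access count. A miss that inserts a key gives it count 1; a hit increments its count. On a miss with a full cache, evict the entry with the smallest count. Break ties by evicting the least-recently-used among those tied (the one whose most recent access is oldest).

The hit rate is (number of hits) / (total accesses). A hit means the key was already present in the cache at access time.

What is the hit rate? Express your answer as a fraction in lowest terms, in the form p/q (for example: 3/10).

Answer: 3/5

Derivation:
LFU simulation (capacity=4):
  1. access apple: MISS. Cache: [apple(c=1)]
  2. access apple: HIT, count now 2. Cache: [apple(c=2)]
  3. access cherry: MISS. Cache: [cherry(c=1) apple(c=2)]
  4. access rat: MISS. Cache: [cherry(c=1) rat(c=1) apple(c=2)]
  5. access apple: HIT, count now 3. Cache: [cherry(c=1) rat(c=1) apple(c=3)]
  6. access ram: MISS. Cache: [cherry(c=1) rat(c=1) ram(c=1) apple(c=3)]
  7. access ram: HIT, count now 2. Cache: [cherry(c=1) rat(c=1) ram(c=2) apple(c=3)]
  8. access cherry: HIT, count now 2. Cache: [rat(c=1) ram(c=2) cherry(c=2) apple(c=3)]
  9. access ram: HIT, count now 3. Cache: [rat(c=1) cherry(c=2) apple(c=3) ram(c=3)]
  10. access ram: HIT, count now 4. Cache: [rat(c=1) cherry(c=2) apple(c=3) ram(c=4)]
  11. access hen: MISS, evict rat(c=1). Cache: [hen(c=1) cherry(c=2) apple(c=3) ram(c=4)]
  12. access ram: HIT, count now 5. Cache: [hen(c=1) cherry(c=2) apple(c=3) ram(c=5)]
  13. access ram: HIT, count now 6. Cache: [hen(c=1) cherry(c=2) apple(c=3) ram(c=6)]
  14. access ram: HIT, count now 7. Cache: [hen(c=1) cherry(c=2) apple(c=3) ram(c=7)]
  15. access rat: MISS, evict hen(c=1). Cache: [rat(c=1) cherry(c=2) apple(c=3) ram(c=7)]
  16. access hen: MISS, evict rat(c=1). Cache: [hen(c=1) cherry(c=2) apple(c=3) ram(c=7)]
  17. access ram: HIT, count now 8. Cache: [hen(c=1) cherry(c=2) apple(c=3) ram(c=8)]
  18. access ram: HIT, count now 9. Cache: [hen(c=1) cherry(c=2) apple(c=3) ram(c=9)]
  19. access elk: MISS, evict hen(c=1). Cache: [elk(c=1) cherry(c=2) apple(c=3) ram(c=9)]
  20. access ram: HIT, count now 10. Cache: [elk(c=1) cherry(c=2) apple(c=3) ram(c=10)]
  21. access rat: MISS, evict elk(c=1). Cache: [rat(c=1) cherry(c=2) apple(c=3) ram(c=10)]
  22. access ram: HIT, count now 11. Cache: [rat(c=1) cherry(c=2) apple(c=3) ram(c=11)]
  23. access hen: MISS, evict rat(c=1). Cache: [hen(c=1) cherry(c=2) apple(c=3) ram(c=11)]
  24. access hen: HIT, count now 2. Cache: [cherry(c=2) hen(c=2) apple(c=3) ram(c=11)]
  25. access hen: HIT, count now 3. Cache: [cherry(c=2) apple(c=3) hen(c=3) ram(c=11)]
  26. access rat: MISS, evict cherry(c=2). Cache: [rat(c=1) apple(c=3) hen(c=3) ram(c=11)]
  27. access ram: HIT, count now 12. Cache: [rat(c=1) apple(c=3) hen(c=3) ram(c=12)]
  28. access cherry: MISS, evict rat(c=1). Cache: [cherry(c=1) apple(c=3) hen(c=3) ram(c=12)]
  29. access hen: HIT, count now 4. Cache: [cherry(c=1) apple(c=3) hen(c=4) ram(c=12)]
  30. access ram: HIT, count now 13. Cache: [cherry(c=1) apple(c=3) hen(c=4) ram(c=13)]
Total: 18 hits, 12 misses, 8 evictions

Hit rate = 18/30 = 3/5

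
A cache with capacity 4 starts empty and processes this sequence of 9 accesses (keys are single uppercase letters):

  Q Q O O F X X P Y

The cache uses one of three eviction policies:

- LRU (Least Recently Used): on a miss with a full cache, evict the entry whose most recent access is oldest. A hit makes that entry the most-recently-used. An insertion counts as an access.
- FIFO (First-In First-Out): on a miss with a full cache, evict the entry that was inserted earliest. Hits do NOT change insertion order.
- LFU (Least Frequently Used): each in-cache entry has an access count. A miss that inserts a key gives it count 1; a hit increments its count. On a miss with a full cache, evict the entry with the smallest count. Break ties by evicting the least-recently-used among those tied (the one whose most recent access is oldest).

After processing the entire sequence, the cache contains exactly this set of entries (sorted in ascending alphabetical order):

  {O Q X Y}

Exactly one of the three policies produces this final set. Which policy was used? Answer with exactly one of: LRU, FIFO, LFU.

Simulating under each policy and comparing final sets:
  LRU: final set = {F P X Y} -> differs
  FIFO: final set = {F P X Y} -> differs
  LFU: final set = {O Q X Y} -> MATCHES target
Only LFU produces the target set.

Answer: LFU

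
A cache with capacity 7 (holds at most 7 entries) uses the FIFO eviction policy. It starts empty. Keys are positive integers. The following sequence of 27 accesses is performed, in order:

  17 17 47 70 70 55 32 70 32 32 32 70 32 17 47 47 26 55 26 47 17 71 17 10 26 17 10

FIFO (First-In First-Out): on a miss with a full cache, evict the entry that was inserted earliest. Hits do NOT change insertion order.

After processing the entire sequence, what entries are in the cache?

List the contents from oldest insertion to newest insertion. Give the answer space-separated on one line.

FIFO simulation (capacity=7):
  1. access 17: MISS. Cache (old->new): [17]
  2. access 17: HIT. Cache (old->new): [17]
  3. access 47: MISS. Cache (old->new): [17 47]
  4. access 70: MISS. Cache (old->new): [17 47 70]
  5. access 70: HIT. Cache (old->new): [17 47 70]
  6. access 55: MISS. Cache (old->new): [17 47 70 55]
  7. access 32: MISS. Cache (old->new): [17 47 70 55 32]
  8. access 70: HIT. Cache (old->new): [17 47 70 55 32]
  9. access 32: HIT. Cache (old->new): [17 47 70 55 32]
  10. access 32: HIT. Cache (old->new): [17 47 70 55 32]
  11. access 32: HIT. Cache (old->new): [17 47 70 55 32]
  12. access 70: HIT. Cache (old->new): [17 47 70 55 32]
  13. access 32: HIT. Cache (old->new): [17 47 70 55 32]
  14. access 17: HIT. Cache (old->new): [17 47 70 55 32]
  15. access 47: HIT. Cache (old->new): [17 47 70 55 32]
  16. access 47: HIT. Cache (old->new): [17 47 70 55 32]
  17. access 26: MISS. Cache (old->new): [17 47 70 55 32 26]
  18. access 55: HIT. Cache (old->new): [17 47 70 55 32 26]
  19. access 26: HIT. Cache (old->new): [17 47 70 55 32 26]
  20. access 47: HIT. Cache (old->new): [17 47 70 55 32 26]
  21. access 17: HIT. Cache (old->new): [17 47 70 55 32 26]
  22. access 71: MISS. Cache (old->new): [17 47 70 55 32 26 71]
  23. access 17: HIT. Cache (old->new): [17 47 70 55 32 26 71]
  24. access 10: MISS, evict 17. Cache (old->new): [47 70 55 32 26 71 10]
  25. access 26: HIT. Cache (old->new): [47 70 55 32 26 71 10]
  26. access 17: MISS, evict 47. Cache (old->new): [70 55 32 26 71 10 17]
  27. access 10: HIT. Cache (old->new): [70 55 32 26 71 10 17]
Total: 18 hits, 9 misses, 2 evictions

Answer: 70 55 32 26 71 10 17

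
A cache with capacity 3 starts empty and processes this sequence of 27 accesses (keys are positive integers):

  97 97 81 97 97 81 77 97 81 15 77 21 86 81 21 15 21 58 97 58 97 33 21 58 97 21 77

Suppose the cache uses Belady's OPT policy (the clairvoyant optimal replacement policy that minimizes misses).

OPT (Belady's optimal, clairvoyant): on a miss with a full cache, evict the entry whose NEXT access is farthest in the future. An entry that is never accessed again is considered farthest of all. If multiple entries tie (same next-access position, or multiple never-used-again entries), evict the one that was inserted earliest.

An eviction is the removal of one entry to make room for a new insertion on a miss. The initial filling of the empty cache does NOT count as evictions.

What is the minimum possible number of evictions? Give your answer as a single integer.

Answer: 9

Derivation:
OPT (Belady) simulation (capacity=3):
  1. access 97: MISS. Cache: [97]
  2. access 97: HIT. Next use of 97: step 4. Cache: [97]
  3. access 81: MISS. Cache: [97 81]
  4. access 97: HIT. Next use of 97: step 5. Cache: [97 81]
  5. access 97: HIT. Next use of 97: step 8. Cache: [97 81]
  6. access 81: HIT. Next use of 81: step 9. Cache: [97 81]
  7. access 77: MISS. Cache: [97 81 77]
  8. access 97: HIT. Next use of 97: step 19. Cache: [97 81 77]
  9. access 81: HIT. Next use of 81: step 14. Cache: [97 81 77]
  10. access 15: MISS, evict 97 (next use: step 19). Cache: [81 77 15]
  11. access 77: HIT. Next use of 77: step 27. Cache: [81 77 15]
  12. access 21: MISS, evict 77 (next use: step 27). Cache: [81 15 21]
  13. access 86: MISS, evict 15 (next use: step 16). Cache: [81 21 86]
  14. access 81: HIT. Next use of 81: never. Cache: [81 21 86]
  15. access 21: HIT. Next use of 21: step 17. Cache: [81 21 86]
  16. access 15: MISS, evict 81 (next use: never). Cache: [21 86 15]
  17. access 21: HIT. Next use of 21: step 23. Cache: [21 86 15]
  18. access 58: MISS, evict 86 (next use: never). Cache: [21 15 58]
  19. access 97: MISS, evict 15 (next use: never). Cache: [21 58 97]
  20. access 58: HIT. Next use of 58: step 24. Cache: [21 58 97]
  21. access 97: HIT. Next use of 97: step 25. Cache: [21 58 97]
  22. access 33: MISS, evict 97 (next use: step 25). Cache: [21 58 33]
  23. access 21: HIT. Next use of 21: step 26. Cache: [21 58 33]
  24. access 58: HIT. Next use of 58: never. Cache: [21 58 33]
  25. access 97: MISS, evict 58 (next use: never). Cache: [21 33 97]
  26. access 21: HIT. Next use of 21: never. Cache: [21 33 97]
  27. access 77: MISS, evict 21 (next use: never). Cache: [33 97 77]
Total: 15 hits, 12 misses, 9 evictions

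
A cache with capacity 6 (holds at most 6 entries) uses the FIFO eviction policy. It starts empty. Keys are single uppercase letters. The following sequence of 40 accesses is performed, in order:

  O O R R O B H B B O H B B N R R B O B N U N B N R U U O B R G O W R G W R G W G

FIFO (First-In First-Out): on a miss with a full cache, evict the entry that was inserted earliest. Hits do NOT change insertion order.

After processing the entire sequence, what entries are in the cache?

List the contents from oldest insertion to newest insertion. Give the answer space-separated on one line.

Answer: N U G O W R

Derivation:
FIFO simulation (capacity=6):
  1. access O: MISS. Cache (old->new): [O]
  2. access O: HIT. Cache (old->new): [O]
  3. access R: MISS. Cache (old->new): [O R]
  4. access R: HIT. Cache (old->new): [O R]
  5. access O: HIT. Cache (old->new): [O R]
  6. access B: MISS. Cache (old->new): [O R B]
  7. access H: MISS. Cache (old->new): [O R B H]
  8. access B: HIT. Cache (old->new): [O R B H]
  9. access B: HIT. Cache (old->new): [O R B H]
  10. access O: HIT. Cache (old->new): [O R B H]
  11. access H: HIT. Cache (old->new): [O R B H]
  12. access B: HIT. Cache (old->new): [O R B H]
  13. access B: HIT. Cache (old->new): [O R B H]
  14. access N: MISS. Cache (old->new): [O R B H N]
  15. access R: HIT. Cache (old->new): [O R B H N]
  16. access R: HIT. Cache (old->new): [O R B H N]
  17. access B: HIT. Cache (old->new): [O R B H N]
  18. access O: HIT. Cache (old->new): [O R B H N]
  19. access B: HIT. Cache (old->new): [O R B H N]
  20. access N: HIT. Cache (old->new): [O R B H N]
  21. access U: MISS. Cache (old->new): [O R B H N U]
  22. access N: HIT. Cache (old->new): [O R B H N U]
  23. access B: HIT. Cache (old->new): [O R B H N U]
  24. access N: HIT. Cache (old->new): [O R B H N U]
  25. access R: HIT. Cache (old->new): [O R B H N U]
  26. access U: HIT. Cache (old->new): [O R B H N U]
  27. access U: HIT. Cache (old->new): [O R B H N U]
  28. access O: HIT. Cache (old->new): [O R B H N U]
  29. access B: HIT. Cache (old->new): [O R B H N U]
  30. access R: HIT. Cache (old->new): [O R B H N U]
  31. access G: MISS, evict O. Cache (old->new): [R B H N U G]
  32. access O: MISS, evict R. Cache (old->new): [B H N U G O]
  33. access W: MISS, evict B. Cache (old->new): [H N U G O W]
  34. access R: MISS, evict H. Cache (old->new): [N U G O W R]
  35. access G: HIT. Cache (old->new): [N U G O W R]
  36. access W: HIT. Cache (old->new): [N U G O W R]
  37. access R: HIT. Cache (old->new): [N U G O W R]
  38. access G: HIT. Cache (old->new): [N U G O W R]
  39. access W: HIT. Cache (old->new): [N U G O W R]
  40. access G: HIT. Cache (old->new): [N U G O W R]
Total: 30 hits, 10 misses, 4 evictions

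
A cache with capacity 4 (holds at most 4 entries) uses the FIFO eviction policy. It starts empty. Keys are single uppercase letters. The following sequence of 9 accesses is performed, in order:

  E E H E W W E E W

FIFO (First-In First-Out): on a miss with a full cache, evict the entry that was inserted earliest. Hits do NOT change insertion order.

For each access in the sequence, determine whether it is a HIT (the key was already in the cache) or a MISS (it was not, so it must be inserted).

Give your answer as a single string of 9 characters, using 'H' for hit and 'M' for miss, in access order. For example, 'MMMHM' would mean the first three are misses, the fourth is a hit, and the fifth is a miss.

FIFO simulation (capacity=4):
  1. access E: MISS. Cache (old->new): [E]
  2. access E: HIT. Cache (old->new): [E]
  3. access H: MISS. Cache (old->new): [E H]
  4. access E: HIT. Cache (old->new): [E H]
  5. access W: MISS. Cache (old->new): [E H W]
  6. access W: HIT. Cache (old->new): [E H W]
  7. access E: HIT. Cache (old->new): [E H W]
  8. access E: HIT. Cache (old->new): [E H W]
  9. access W: HIT. Cache (old->new): [E H W]
Total: 6 hits, 3 misses, 0 evictions

Answer: MHMHMHHHH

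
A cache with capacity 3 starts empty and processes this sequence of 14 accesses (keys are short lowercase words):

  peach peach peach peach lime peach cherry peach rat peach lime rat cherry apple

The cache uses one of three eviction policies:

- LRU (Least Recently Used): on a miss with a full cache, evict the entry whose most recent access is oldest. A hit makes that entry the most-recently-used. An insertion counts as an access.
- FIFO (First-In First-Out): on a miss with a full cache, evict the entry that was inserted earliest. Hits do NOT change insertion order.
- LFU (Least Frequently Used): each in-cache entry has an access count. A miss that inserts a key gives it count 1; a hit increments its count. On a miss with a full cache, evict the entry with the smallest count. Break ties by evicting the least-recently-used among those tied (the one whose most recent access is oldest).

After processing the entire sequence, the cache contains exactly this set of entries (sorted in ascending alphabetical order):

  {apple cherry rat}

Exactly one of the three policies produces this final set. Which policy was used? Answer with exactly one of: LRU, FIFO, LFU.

Simulating under each policy and comparing final sets:
  LRU: final set = {apple cherry rat} -> MATCHES target
  FIFO: final set = {apple cherry lime} -> differs
  LFU: final set = {apple peach rat} -> differs
Only LRU produces the target set.

Answer: LRU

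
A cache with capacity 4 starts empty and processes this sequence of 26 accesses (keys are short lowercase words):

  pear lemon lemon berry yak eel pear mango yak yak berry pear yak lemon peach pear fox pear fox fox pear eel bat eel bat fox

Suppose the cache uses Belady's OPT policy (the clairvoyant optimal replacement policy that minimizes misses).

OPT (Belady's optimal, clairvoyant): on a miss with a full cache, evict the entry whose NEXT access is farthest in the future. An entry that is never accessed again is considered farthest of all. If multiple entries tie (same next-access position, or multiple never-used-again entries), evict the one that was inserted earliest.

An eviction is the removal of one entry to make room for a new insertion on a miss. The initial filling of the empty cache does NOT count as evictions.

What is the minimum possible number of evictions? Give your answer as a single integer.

OPT (Belady) simulation (capacity=4):
  1. access pear: MISS. Cache: [pear]
  2. access lemon: MISS. Cache: [pear lemon]
  3. access lemon: HIT. Next use of lemon: step 14. Cache: [pear lemon]
  4. access berry: MISS. Cache: [pear lemon berry]
  5. access yak: MISS. Cache: [pear lemon berry yak]
  6. access eel: MISS, evict lemon (next use: step 14). Cache: [pear berry yak eel]
  7. access pear: HIT. Next use of pear: step 12. Cache: [pear berry yak eel]
  8. access mango: MISS, evict eel (next use: step 22). Cache: [pear berry yak mango]
  9. access yak: HIT. Next use of yak: step 10. Cache: [pear berry yak mango]
  10. access yak: HIT. Next use of yak: step 13. Cache: [pear berry yak mango]
  11. access berry: HIT. Next use of berry: never. Cache: [pear berry yak mango]
  12. access pear: HIT. Next use of pear: step 16. Cache: [pear berry yak mango]
  13. access yak: HIT. Next use of yak: never. Cache: [pear berry yak mango]
  14. access lemon: MISS, evict berry (next use: never). Cache: [pear yak mango lemon]
  15. access peach: MISS, evict yak (next use: never). Cache: [pear mango lemon peach]
  16. access pear: HIT. Next use of pear: step 18. Cache: [pear mango lemon peach]
  17. access fox: MISS, evict mango (next use: never). Cache: [pear lemon peach fox]
  18. access pear: HIT. Next use of pear: step 21. Cache: [pear lemon peach fox]
  19. access fox: HIT. Next use of fox: step 20. Cache: [pear lemon peach fox]
  20. access fox: HIT. Next use of fox: step 26. Cache: [pear lemon peach fox]
  21. access pear: HIT. Next use of pear: never. Cache: [pear lemon peach fox]
  22. access eel: MISS, evict pear (next use: never). Cache: [lemon peach fox eel]
  23. access bat: MISS, evict lemon (next use: never). Cache: [peach fox eel bat]
  24. access eel: HIT. Next use of eel: never. Cache: [peach fox eel bat]
  25. access bat: HIT. Next use of bat: never. Cache: [peach fox eel bat]
  26. access fox: HIT. Next use of fox: never. Cache: [peach fox eel bat]
Total: 15 hits, 11 misses, 7 evictions

Answer: 7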